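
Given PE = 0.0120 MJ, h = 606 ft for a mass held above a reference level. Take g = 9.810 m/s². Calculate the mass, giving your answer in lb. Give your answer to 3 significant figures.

Rearranging PE = m·g·h for m: m = PE/(g·h).
PE = 0.0120 MJ = 12000 J; h = 606 ft = 184.7 m; g = 9.810 m/s².
m = 6.623 kg
6.623 kg × (1 lb / 0.4536 kg) = 14.60 lb

14.6 lb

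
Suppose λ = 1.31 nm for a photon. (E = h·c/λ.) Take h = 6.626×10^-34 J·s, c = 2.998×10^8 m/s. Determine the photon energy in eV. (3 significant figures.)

946 eV

E is given directly by: E = hc/λ.
λ = 1.31 nm = 1.310×10^-9 m; h = 6.626×10^-34 J·s; c = 2.998×10^8 m/s.
E = 1.516×10^-16 J  (the unit combination reduces to kg·m²/s² = J)
1.516×10^-16 J × (1 eV / 1.602×10^-19 J) = 946.5 eV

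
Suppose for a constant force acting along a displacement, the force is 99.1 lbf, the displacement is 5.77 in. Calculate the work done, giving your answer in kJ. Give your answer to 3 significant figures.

Directly: W = F·d.
F = 99.1 lbf = 440.8 N; d = 5.77 in = 0.1466 m.
W = 64.61 J
64.61 J × (1 kJ / 1000 J) = 0.06461 kJ

0.0646 kJ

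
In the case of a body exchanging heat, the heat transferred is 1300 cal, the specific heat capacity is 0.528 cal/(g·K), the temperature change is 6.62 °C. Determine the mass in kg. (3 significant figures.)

Rearranging: m = Q/(c·ΔT).
Q = 1300 cal = 5439 J; c = 0.528 cal/(g·K) = 2209 J/(kg·K); ΔT = 6.62 °C = 6.620 K.
m = 0.3719 kg

0.372 kg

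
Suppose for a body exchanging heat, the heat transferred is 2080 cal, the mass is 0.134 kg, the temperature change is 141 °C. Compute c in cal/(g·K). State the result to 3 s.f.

0.110 cal/(g·K)

Rearranging Q = m·c·ΔT for c: c = Q/(m·ΔT).
Q = 2080 cal = 8703 J; m = 0.134 kg; ΔT = 141 °C = 141.0 K.
c = 460.6 J/(kg·K)
460.6 J/(kg·K) × (1 cal/(g·K) / 4184 J/(kg·K)) = 0.1101 cal/(g·K)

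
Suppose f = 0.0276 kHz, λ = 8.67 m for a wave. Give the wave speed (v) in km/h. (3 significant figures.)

Directly: v = fλ.
f = 0.0276 kHz = 27.60 Hz; λ = 8.67 m.
v = 239.3 m/s
239.3 m/s × (1 km/h / 0.2778 m/s) = 861.5 km/h

861 km/h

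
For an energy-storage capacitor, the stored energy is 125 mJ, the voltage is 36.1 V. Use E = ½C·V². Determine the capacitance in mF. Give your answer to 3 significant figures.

0.192 mF

Rearranging: C = 2E/V².
E = 125 mJ = 0.1250 J; V = 36.1 V.
C = 1.918×10^-4 F
1.918×10^-4 F × (1 mF / 0.001000 F) = 0.1918 mF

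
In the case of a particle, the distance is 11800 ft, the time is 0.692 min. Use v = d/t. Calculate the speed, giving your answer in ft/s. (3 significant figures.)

284 ft/s

Directly: v = d/t.
d = 11800 ft = 3597 m; t = 0.692 min = 41.52 s.
v = 86.62 m/s
86.62 m/s × (1 ft/s / 0.3048 m/s) = 284.2 ft/s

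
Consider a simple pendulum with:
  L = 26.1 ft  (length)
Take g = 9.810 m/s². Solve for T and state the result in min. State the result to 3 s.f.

T is given directly by: T = 2π√(L/g).
L = 26.1 ft = 7.955 m; g = 9.810 m/s².
T = 5.658 s
5.658 s × (1 min / 60.00 s) = 0.09430 min

0.0943 min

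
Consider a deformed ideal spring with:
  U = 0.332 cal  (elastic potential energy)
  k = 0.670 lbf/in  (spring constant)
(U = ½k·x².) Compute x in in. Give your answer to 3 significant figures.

Rearranging U = ½k·x² for x: x = √(2U/k).
U = 0.332 cal = 1.389 J; k = 0.670 lbf/in = 117.3 N/m.
x = 0.1539 m
0.1539 m × (1 in / 0.02540 m) = 6.058 in

6.06 in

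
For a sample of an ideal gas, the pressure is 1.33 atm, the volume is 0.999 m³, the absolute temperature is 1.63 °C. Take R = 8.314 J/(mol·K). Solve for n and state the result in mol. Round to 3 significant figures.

Rearranging: n = PV/(RT).
P = 1.33 atm = 1.348×10^5 Pa; V = 0.999 m³; T = 1.63 °C = 274.8 K; R = 8.314 J/(mol·K).
n = 58.93 mol

58.9 mol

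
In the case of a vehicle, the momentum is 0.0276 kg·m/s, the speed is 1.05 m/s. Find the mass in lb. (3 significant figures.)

0.0580 lb

Rearranging p = m·v for m: m = p/v.
p = 0.0276 kg·m/s; v = 1.05 m/s.
m = 0.02629 kg
0.02629 kg × (1 lb / 0.4536 kg) = 0.05795 lb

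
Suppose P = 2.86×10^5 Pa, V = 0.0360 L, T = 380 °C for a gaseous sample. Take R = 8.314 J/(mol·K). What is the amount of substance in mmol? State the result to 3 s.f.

1.90 mmol

Solving PV = nRT for n: n = PV/(RT).
P = 2.86×10^5 Pa; V = 0.0360 L = 3.600×10^-5 m³; T = 380 °C = 653.1 K; R = 8.314 J/(mol·K).
n = 0.001896 mol
0.001896 mol × (1 mmol / 0.001000 mol) = 1.896 mmol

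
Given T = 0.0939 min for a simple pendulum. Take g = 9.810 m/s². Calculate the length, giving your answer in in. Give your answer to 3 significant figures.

311 in

Solving T = 2π√(L/g) for L: L = g·(T/2π)².
T = 0.0939 min = 5.634 s; g = 9.810 m/s².
L = 7.888 m
7.888 m × (1 in / 0.02540 m) = 310.5 in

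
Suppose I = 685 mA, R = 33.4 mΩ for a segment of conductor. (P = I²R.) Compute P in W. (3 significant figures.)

0.0157 W

Directly: P = I²R.
I = 685 mA = 0.6850 A; R = 33.4 mΩ = 0.03340 Ω.
P = 0.01567 W  (the unit combination reduces to kg·m²/s³ = W)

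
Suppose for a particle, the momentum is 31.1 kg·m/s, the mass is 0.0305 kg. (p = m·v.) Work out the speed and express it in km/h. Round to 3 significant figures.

Solving p = m·v for v: v = p/m.
p = 31.1 kg·m/s; m = 0.0305 kg.
v = 1020 m/s
1020 m/s × (1 km/h / 0.2778 m/s) = 3671 km/h

3670 km/h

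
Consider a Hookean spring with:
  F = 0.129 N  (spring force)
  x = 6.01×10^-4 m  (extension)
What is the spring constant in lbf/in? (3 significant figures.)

Rearranging: k = F/x.
F = 0.129 N; x = 6.01×10^-4 m.
k = 214.6 N/m
214.6 N/m × (1 lbf/in / 175.1 N/m) = 1.226 lbf/in

1.23 lbf/in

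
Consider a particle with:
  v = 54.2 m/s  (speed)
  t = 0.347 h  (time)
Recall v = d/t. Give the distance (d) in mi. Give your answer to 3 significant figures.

42.1 mi

Rearranging v = d/t for d: d = v·t.
v = 54.2 m/s; t = 0.347 h = 1249 s.
d = 67707 m
67707 m × (1 mi / 1609 m) = 42.07 mi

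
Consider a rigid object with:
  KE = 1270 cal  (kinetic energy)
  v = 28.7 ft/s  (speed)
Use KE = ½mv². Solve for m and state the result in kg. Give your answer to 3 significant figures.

139 kg

Rearranging KE = ½mv² for m: m = 2·KE/v².
KE = 1270 cal = 5314 J; v = 28.7 ft/s = 8.748 m/s.
m = 138.9 kg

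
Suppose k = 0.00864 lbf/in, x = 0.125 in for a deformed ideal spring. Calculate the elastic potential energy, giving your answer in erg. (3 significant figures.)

U is given directly by: U = ½kx².
k = 0.00864 lbf/in = 1.513 N/m; x = 0.125 in = 0.003175 m.
U = 7.626×10^-6 J
7.626×10^-6 J × (1 erg / 1.000×10^-7 J) = 76.26 erg

76.3 erg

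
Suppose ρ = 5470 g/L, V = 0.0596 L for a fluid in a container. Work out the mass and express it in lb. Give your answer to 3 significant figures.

0.719 lb

Rearranging ρ = m/V for m: m = ρV.
ρ = 5470 g/L = 5470 kg/m³; V = 0.0596 L = 5.960×10^-5 m³.
m = 0.3260 kg
0.3260 kg × (1 lb / 0.4536 kg) = 0.7187 lb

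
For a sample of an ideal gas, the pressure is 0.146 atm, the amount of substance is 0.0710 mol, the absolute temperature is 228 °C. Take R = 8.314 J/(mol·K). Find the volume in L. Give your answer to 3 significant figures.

20.0 L

Rearranging PV = nRT for V: V = nRT/P.
P = 0.146 atm = 14793 Pa; n = 0.0710 mol; T = 228 °C = 501.1 K; R = 8.314 J/(mol·K).
V = 0.02000 m³
0.02000 m³ × (1 L / 0.001000 m³) = 20.00 L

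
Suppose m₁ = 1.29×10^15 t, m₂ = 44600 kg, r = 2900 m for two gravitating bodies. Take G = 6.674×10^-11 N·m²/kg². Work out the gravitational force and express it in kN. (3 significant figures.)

457 kN

From Newton's law of gravitation: F = Gm₁m₂/r².
m₁ = 1.29×10^15 t = 1.290×10^18 kg; m₂ = 44600 kg; r = 2900 m; G = 6.674×10^-11 N·m²/kg².
F = 4.566×10^5 N
4.566×10^5 N × (1 kN / 1000 N) = 456.6 kN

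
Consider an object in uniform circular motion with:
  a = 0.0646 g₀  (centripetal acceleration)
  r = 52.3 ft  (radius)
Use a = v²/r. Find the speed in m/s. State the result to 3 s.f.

Rearranging: v = √(a·r).
a = 0.0646 g₀ = 0.6335 m/s²; r = 52.3 ft = 15.94 m.
v = 3.178 m/s

3.18 m/s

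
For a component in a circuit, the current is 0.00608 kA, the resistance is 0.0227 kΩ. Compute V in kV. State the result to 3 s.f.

From Ohm's law: V = IR.
I = 0.00608 kA = 6.080 A; R = 0.0227 kΩ = 22.70 Ω.
V = 138.0 V
138.0 V × (1 kV / 1000 V) = 0.1380 kV

0.138 kV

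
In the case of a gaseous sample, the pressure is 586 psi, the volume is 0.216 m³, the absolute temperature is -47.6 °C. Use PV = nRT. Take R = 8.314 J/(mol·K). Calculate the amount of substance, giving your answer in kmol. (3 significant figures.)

From the ideal-gas law: n = PV/(RT).
P = 586 psi = 4.040×10^6 Pa; V = 0.216 m³; T = -47.6 °C = 225.5 K; R = 8.314 J/(mol·K).
n = 465.4 mol
465.4 mol × (1 kmol / 1000 mol) = 0.4654 kmol

0.465 kmol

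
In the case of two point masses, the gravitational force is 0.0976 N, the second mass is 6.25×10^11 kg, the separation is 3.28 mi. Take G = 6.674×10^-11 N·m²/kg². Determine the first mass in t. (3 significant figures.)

65.2 t

From Newton's law of gravitation: m₁ = F·r²/(G·m₂).
F = 0.0976 N; m₂ = 6.25×10^11 kg; r = 3.28 mi = 5279 m; G = 6.674×10^-11 N·m²/kg².
m₁ = 65197 kg
65197 kg × (1 t / 1000 kg) = 65.20 t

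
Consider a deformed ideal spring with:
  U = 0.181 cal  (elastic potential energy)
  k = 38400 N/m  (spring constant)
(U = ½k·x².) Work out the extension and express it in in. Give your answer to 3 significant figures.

0.247 in

Rearranging: x = √(2U/k).
U = 0.181 cal = 0.7573 J; k = 38400 N/m.
x = 0.006280 m
0.006280 m × (1 in / 0.02540 m) = 0.2473 in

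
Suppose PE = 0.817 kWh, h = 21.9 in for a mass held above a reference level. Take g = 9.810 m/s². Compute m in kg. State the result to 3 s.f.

5.39×10^5 kg

Rearranging: m = PE/(g·h).
PE = 0.817 kWh = 2.941×10^6 J; h = 21.9 in = 0.5563 m; g = 9.810 m/s².
m = 5.390×10^5 kg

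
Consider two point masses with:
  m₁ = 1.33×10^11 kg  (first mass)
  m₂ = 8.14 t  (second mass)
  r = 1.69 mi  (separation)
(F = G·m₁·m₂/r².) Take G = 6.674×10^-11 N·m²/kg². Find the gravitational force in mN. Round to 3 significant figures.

9.77 mN

From Newton's law of gravitation: F = Gm₁m₂/r².
m₁ = 1.33×10^11 kg; m₂ = 8.14 t = 8140 kg; r = 1.69 mi = 2720 m; G = 6.674×10^-11 N·m²/kg².
F = 0.009768 N
0.009768 N × (1 mN / 0.001000 N) = 9.768 mN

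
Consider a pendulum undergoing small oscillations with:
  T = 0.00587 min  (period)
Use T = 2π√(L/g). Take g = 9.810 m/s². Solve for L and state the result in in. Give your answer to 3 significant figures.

1.21 in

Solving T = 2π√(L/g) for L: L = g·(T/2π)².
T = 0.00587 min = 0.3522 s; g = 9.810 m/s².
L = 0.03082 m
0.03082 m × (1 in / 0.02540 m) = 1.214 in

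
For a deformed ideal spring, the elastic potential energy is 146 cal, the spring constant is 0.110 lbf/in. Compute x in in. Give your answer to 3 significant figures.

Solving U = ½k·x² for x: x = √(2U/k).
U = 146 cal = 610.9 J; k = 0.110 lbf/in = 19.26 N/m.
x = 7.964 m
7.964 m × (1 in / 0.02540 m) = 313.5 in

314 in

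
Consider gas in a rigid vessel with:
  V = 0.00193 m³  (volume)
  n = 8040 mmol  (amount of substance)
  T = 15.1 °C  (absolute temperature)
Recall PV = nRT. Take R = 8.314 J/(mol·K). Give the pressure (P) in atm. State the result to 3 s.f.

From the ideal-gas law: P = nRT/V.
V = 0.00193 m³; n = 8040 mmol = 8.040 mol; T = 15.1 °C = 288.2 K; R = 8.314 J/(mol·K).
P = 9.983×10^6 Pa  (the unit combination reduces to kg/(m·s²) = Pa)
9.983×10^6 Pa × (1 atm / 1.013×10^5 Pa) = 98.53 atm

98.5 atm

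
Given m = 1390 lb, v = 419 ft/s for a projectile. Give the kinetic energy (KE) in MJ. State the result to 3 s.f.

KE is given directly by: KE = ½mv².
m = 1390 lb = 630.5 kg; v = 419 ft/s = 127.7 m/s.
KE = 5.142×10^6 J
5.142×10^6 J × (1 MJ / 1.000×10^6 J) = 5.142 MJ

5.14 MJ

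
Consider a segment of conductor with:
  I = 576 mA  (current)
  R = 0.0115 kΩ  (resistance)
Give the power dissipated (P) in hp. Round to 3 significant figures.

P is given directly by: P = I²R.
I = 576 mA = 0.5760 A; R = 0.0115 kΩ = 11.50 Ω.
P = 3.815 W  (the unit combination reduces to kg·m²/s³ = W)
3.815 W × (1 hp / 745.7 W) = 0.005117 hp

0.00512 hp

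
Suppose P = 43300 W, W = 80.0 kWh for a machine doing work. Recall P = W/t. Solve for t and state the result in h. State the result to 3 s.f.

Rearranging P = W/t for t: t = W/P.
P = 43300 W; W = 80.0 kWh = 2.880×10^8 J.
t = 6651 s
6651 s × (1 h / 3600 s) = 1.848 h

1.85 h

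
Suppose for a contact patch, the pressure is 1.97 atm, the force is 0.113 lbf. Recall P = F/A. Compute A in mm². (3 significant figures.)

2.52 mm²

Rearranging: A = F/P.
P = 1.97 atm = 1.996×10^5 Pa; F = 0.113 lbf = 0.5026 N.
A = 2.518×10^-6 m²
2.518×10^-6 m² × (1 mm² / 1.000×10^-6 m²) = 2.518 mm²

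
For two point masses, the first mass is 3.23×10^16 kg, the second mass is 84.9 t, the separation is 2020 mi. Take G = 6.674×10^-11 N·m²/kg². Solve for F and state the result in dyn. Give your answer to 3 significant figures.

F is given directly by: F = Gm₁m₂/r².
m₁ = 3.23×10^16 kg; m₂ = 84.9 t = 84900 kg; r = 2020 mi = 3.251×10^6 m; G = 6.674×10^-11 N·m²/kg².
F = 0.01732 N  (the unit combination reduces to kg·m/s² = N)
0.01732 N × (1 dyn / 1.000×10^-5 N) = 1732 dyn

1730 dyn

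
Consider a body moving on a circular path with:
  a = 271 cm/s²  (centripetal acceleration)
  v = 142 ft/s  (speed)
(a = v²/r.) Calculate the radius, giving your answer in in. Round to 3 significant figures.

27200 in

Rearranging a = v²/r for r: r = v²/a.
a = 271 cm/s² = 2.710 m/s²; v = 142 ft/s = 43.28 m/s.
r = 691.3 m
691.3 m × (1 in / 0.02540 m) = 27215 in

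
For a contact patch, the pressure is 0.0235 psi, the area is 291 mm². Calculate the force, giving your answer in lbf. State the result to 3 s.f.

0.0106 lbf

Solving P = F/A for F: F = P·A.
P = 0.0235 psi = 162.0 Pa; A = 291 mm² = 2.910×10^-4 m².
F = 0.04715 N
0.04715 N × (1 lbf / 4.448 N) = 0.01060 lbf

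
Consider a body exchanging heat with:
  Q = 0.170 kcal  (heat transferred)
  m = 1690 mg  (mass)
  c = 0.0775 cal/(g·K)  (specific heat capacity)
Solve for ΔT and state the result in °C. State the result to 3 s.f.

Solving Q = m·c·ΔT for ΔT: ΔT = Q/(m·c).
Q = 0.170 kcal = 711.3 J; m = 1690 mg = 0.001690 kg; c = 0.0775 cal/(g·K) = 324.3 J/(kg·K).
ΔT = 1298 K
Since 1 °C = 1 K, 1298 °C.

1300 °C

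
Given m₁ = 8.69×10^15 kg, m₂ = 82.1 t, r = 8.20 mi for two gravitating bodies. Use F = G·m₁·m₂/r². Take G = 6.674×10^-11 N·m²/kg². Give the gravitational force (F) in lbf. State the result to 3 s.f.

61.5 lbf

From Newton's law of gravitation: F = Gm₁m₂/r².
m₁ = 8.69×10^15 kg; m₂ = 82.1 t = 82100 kg; r = 8.20 mi = 13197 m; G = 6.674×10^-11 N·m²/kg².
F = 273.4 N  (the unit combination reduces to kg·m/s² = N)
273.4 N × (1 lbf / 4.448 N) = 61.47 lbf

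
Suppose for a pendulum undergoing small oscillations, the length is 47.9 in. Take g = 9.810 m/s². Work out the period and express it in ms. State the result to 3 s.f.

T is given directly by: T = 2π√(L/g).
L = 47.9 in = 1.217 m; g = 9.810 m/s².
T = 2.213 s
2.213 s × (1 ms / 0.001000 s) = 2213 ms

2210 ms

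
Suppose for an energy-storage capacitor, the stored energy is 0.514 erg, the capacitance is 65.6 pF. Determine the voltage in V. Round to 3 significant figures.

39.6 V

Rearranging E = ½C·V² for V: V = √(2E/C).
E = 0.514 erg = 5.140×10^-8 J; C = 65.6 pF = 6.560×10^-11 F.
V = 39.59 V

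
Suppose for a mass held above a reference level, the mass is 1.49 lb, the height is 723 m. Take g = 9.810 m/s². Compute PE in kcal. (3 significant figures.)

Directly: PE = mgh.
m = 1.49 lb = 0.6759 kg; h = 723 m; g = 9.810 m/s².
PE = 4794 J  (the unit combination reduces to kg·m²/s² = J)
4794 J × (1 kcal / 4184 J) = 1.146 kcal

1.15 kcal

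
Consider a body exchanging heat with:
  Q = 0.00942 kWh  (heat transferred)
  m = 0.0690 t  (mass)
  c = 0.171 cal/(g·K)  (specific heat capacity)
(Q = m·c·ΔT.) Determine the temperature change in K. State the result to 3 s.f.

0.687 K

Rearranging Q = m·c·ΔT for ΔT: ΔT = Q/(m·c).
Q = 0.00942 kWh = 33912 J; m = 0.0690 t = 69.00 kg; c = 0.171 cal/(g·K) = 715.5 J/(kg·K).
ΔT = 0.6869 K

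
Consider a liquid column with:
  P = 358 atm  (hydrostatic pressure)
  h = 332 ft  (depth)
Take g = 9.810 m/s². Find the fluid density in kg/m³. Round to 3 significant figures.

Rearranging: ρ = P/(g·h).
P = 358 atm = 3.627×10^7 Pa; h = 332 ft = 101.2 m; g = 9.810 m/s².
ρ = 36541 kg/m³

36500 kg/m³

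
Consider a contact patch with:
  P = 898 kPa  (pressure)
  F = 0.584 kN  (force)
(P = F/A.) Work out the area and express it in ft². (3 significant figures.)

0.00700 ft²

Solving P = F/A for A: A = F/P.
P = 898 kPa = 8.980×10^5 Pa; F = 0.584 kN = 584.0 N.
A = 6.503×10^-4 m²
6.503×10^-4 m² × (1 ft² / 0.09290 m²) = 0.007000 ft²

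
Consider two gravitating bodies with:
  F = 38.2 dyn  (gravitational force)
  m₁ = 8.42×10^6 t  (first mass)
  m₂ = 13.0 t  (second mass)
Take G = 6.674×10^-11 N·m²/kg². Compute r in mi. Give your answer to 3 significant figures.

2.72 mi

Rearranging: r = √(G·m₁m₂/F).
F = 38.2 dyn = 3.820×10^-4 N; m₁ = 8.42×10^6 t = 8.420×10^9 kg; m₂ = 13.0 t = 13000 kg; G = 6.674×10^-11 N·m²/kg².
r = 4373 m
4373 m × (1 mi / 1609 m) = 2.717 mi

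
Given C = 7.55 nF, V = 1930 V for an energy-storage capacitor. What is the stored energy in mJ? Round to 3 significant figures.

14.1 mJ

E is given directly by: E = ½CV².
C = 7.55 nF = 7.550×10^-9 F; V = 1930 V.
E = 0.01406 J
0.01406 J × (1 mJ / 0.001000 J) = 14.06 mJ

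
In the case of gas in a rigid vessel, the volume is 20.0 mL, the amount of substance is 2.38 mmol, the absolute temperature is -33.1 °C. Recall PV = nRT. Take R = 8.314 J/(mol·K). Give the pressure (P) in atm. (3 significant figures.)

2.34 atm

From the ideal-gas law: P = nRT/V.
V = 20.0 mL = 2.000×10^-5 m³; n = 2.38 mmol = 0.002380 mol; T = -33.1 °C = 240.0 K; R = 8.314 J/(mol·K).
P = 2.375×10^5 Pa
2.375×10^5 Pa × (1 atm / 1.013×10^5 Pa) = 2.344 atm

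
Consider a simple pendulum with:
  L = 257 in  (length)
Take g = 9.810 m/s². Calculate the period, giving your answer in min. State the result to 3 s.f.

T is given directly by: T = 2π√(L/g).
L = 257 in = 6.528 m; g = 9.810 m/s².
T = 5.125 s
5.125 s × (1 min / 60.00 s) = 0.08542 min

0.0854 min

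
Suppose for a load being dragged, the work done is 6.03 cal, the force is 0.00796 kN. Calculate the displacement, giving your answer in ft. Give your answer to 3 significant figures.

10.4 ft

Rearranging: d = W/F.
W = 6.03 cal = 25.23 J; F = 0.00796 kN = 7.960 N.
d = 3.170 m
3.170 m × (1 ft / 0.3048 m) = 10.40 ft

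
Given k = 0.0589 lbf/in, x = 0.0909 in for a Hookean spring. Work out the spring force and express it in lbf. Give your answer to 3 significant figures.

0.00535 lbf

F is given directly by: F = kx.
k = 0.0589 lbf/in = 10.31 N/m; x = 0.0909 in = 0.002309 m.
F = 0.02382 N  (the unit combination reduces to kg·m/s² = N)
0.02382 N × (1 lbf / 4.448 N) = 0.005354 lbf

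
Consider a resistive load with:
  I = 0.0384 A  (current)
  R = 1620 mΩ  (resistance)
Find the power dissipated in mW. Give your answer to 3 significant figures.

P is given directly by: P = I²R.
I = 0.0384 A; R = 1620 mΩ = 1.620 Ω.
P = 0.002389 W
0.002389 W × (1 mW / 0.001000 W) = 2.389 mW

2.39 mW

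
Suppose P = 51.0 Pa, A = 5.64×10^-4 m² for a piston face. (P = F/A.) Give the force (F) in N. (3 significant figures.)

0.0288 N

Rearranging: F = P·A.
P = 51.0 Pa; A = 5.64×10^-4 m².
F = 0.02876 N  (the unit combination reduces to kg·m/s² = N)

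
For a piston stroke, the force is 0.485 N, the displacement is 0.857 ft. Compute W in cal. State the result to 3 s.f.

0.0303 cal

W is given directly by: W = F·d.
F = 0.485 N; d = 0.857 ft = 0.2612 m.
W = 0.1267 J  (the unit combination reduces to kg·m²/s² = J)
0.1267 J × (1 cal / 4.184 J) = 0.03028 cal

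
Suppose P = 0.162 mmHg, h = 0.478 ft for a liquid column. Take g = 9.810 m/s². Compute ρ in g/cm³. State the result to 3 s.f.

0.0151 g/cm³

Rearranging P = ρ·g·h for ρ: ρ = P/(g·h).
P = 0.162 mmHg = 21.60 Pa; h = 0.478 ft = 0.1457 m; g = 9.810 m/s².
ρ = 15.11 kg/m³
15.11 kg/m³ × (1 g/cm³ / 1000 kg/m³) = 0.01511 g/cm³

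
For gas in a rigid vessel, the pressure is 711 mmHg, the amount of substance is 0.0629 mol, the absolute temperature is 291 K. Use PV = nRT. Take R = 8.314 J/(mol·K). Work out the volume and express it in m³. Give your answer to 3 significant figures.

0.00161 m³

Rearranging PV = nRT for V: V = nRT/P.
P = 711 mmHg = 94792 Pa; n = 0.0629 mol; T = 291 K; R = 8.314 J/(mol·K).
V = 0.001605 m³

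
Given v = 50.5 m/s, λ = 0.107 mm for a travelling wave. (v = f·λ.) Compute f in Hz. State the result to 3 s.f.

Rearranging v = f·λ for f: f = v/λ.
v = 50.5 m/s; λ = 0.107 mm = 1.070×10^-4 m.
f = 4.720×10^5 Hz

4.72×10^5 Hz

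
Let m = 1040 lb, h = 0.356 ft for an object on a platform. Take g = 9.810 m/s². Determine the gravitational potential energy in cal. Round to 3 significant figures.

120 cal

PE is given directly by: PE = mgh.
m = 1040 lb = 471.7 kg; h = 0.356 ft = 0.1085 m; g = 9.810 m/s².
PE = 502.1 J  (the unit combination reduces to kg·m²/s² = J)
502.1 J × (1 cal / 4.184 J) = 120.0 cal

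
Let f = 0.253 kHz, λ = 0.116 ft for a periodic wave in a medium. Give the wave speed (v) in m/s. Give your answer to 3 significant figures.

8.95 m/s

v is given directly by: v = fλ.
f = 0.253 kHz = 253.0 Hz; λ = 0.116 ft = 0.03536 m.
v = 8.945 m/s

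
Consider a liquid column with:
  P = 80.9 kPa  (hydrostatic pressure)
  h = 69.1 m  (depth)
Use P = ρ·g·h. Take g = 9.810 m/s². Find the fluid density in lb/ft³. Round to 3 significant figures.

7.45 lb/ft³

Rearranging P = ρ·g·h for ρ: ρ = P/(g·h).
P = 80.9 kPa = 80900 Pa; h = 69.1 m; g = 9.810 m/s².
ρ = 119.3 kg/m³
119.3 kg/m³ × (1 lb/ft³ / 16.02 kg/m³) = 7.450 lb/ft³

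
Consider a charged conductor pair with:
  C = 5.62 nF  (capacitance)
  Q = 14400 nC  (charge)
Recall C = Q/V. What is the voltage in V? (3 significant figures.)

Solving C = Q/V for V: V = Q/C.
C = 5.62 nF = 5.620×10^-9 F; Q = 14400 nC = 1.440×10^-5 C.
V = 2562 V

2560 V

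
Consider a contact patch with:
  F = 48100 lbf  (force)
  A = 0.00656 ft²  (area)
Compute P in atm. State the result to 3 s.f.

3460 atm

Directly: P = F/A.
F = 48100 lbf = 2.140×10^5 N; A = 0.00656 ft² = 6.094×10^-4 m².
P = 3.511×10^8 Pa  (the unit combination reduces to kg/(m·s²) = Pa)
3.511×10^8 Pa × (1 atm / 1.013×10^5 Pa) = 3465 atm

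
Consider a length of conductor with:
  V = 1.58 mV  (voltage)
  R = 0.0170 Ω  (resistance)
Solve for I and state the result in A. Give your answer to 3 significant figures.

0.0929 A

From Ohm's law: I = V/R.
V = 1.58 mV = 0.001580 V; R = 0.0170 Ω.
I = 0.09294 A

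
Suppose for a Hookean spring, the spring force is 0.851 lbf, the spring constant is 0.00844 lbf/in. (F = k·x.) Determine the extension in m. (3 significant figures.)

From Hooke's law: x = F/k.
F = 0.851 lbf = 3.785 N; k = 0.00844 lbf/in = 1.478 N/m.
x = 2.561 m

2.56 m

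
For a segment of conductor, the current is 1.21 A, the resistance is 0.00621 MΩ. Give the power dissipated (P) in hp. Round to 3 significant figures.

P is given directly by: P = I²R.
I = 1.21 A; R = 0.00621 MΩ = 6210 Ω.
P = 9092 W  (the unit combination reduces to kg·m²/s³ = W)
9092 W × (1 hp / 745.7 W) = 12.19 hp

12.2 hp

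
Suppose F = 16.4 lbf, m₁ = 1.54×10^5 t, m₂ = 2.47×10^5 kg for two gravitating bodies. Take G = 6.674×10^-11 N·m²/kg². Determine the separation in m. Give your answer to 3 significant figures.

Solving F = G·m₁·m₂/r² for r: r = √(G·m₁m₂/F).
F = 16.4 lbf = 72.95 N; m₁ = 1.54×10^5 t = 1.540×10^8 kg; m₂ = 2.47×10^5 kg; G = 6.674×10^-11 N·m²/kg².
r = 5.899 m

5.90 m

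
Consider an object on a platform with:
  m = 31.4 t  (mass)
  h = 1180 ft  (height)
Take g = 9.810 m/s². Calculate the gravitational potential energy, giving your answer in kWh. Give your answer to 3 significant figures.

30.8 kWh

Directly: PE = mgh.
m = 31.4 t = 31400 kg; h = 1180 ft = 359.7 m; g = 9.810 m/s².
PE = 1.108×10^8 J  (the unit combination reduces to kg·m²/s² = J)
1.108×10^8 J × (1 kWh / 3.600×10^6 J) = 30.77 kWh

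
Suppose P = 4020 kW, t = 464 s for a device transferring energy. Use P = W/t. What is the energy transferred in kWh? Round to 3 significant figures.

518 kWh

Rearranging: W = P·t.
P = 4020 kW = 4.020×10^6 W; t = 464 s.
W = 1.865×10^9 J  (the unit combination reduces to kg·m²/s² = J)
1.865×10^9 J × (1 kWh / 3.600×10^6 J) = 518.1 kWh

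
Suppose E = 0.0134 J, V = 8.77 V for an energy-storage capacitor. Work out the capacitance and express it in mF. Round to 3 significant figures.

0.348 mF

Solving E = ½C·V² for C: C = 2E/V².
E = 0.0134 J; V = 8.77 V.
C = 3.484×10^-4 F
3.484×10^-4 F × (1 mF / 0.001000 F) = 0.3484 mF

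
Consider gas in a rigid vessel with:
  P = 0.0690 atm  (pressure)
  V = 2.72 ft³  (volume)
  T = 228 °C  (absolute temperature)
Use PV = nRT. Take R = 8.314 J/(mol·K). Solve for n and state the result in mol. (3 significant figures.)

0.129 mol

Solving PV = nRT for n: n = PV/(RT).
P = 0.0690 atm = 6991 Pa; V = 2.72 ft³ = 0.07702 m³; T = 228 °C = 501.1 K; R = 8.314 J/(mol·K).
n = 0.1292 mol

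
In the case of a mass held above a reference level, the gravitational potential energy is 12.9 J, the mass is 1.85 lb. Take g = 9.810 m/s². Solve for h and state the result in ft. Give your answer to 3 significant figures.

Solving PE = m·g·h for h: h = PE/(m·g).
PE = 12.9 J; m = 1.85 lb = 0.8391 kg; g = 9.810 m/s².
h = 1.567 m
1.567 m × (1 ft / 0.3048 m) = 5.141 ft

5.14 ft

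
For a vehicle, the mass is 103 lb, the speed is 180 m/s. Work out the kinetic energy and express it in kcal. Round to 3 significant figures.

181 kcal

Directly: KE = ½mv².
m = 103 lb = 46.72 kg; v = 180 m/s.
KE = 7.569×10^5 J  (the unit combination reduces to kg·m²/s² = J)
7.569×10^5 J × (1 kcal / 4184 J) = 180.9 kcal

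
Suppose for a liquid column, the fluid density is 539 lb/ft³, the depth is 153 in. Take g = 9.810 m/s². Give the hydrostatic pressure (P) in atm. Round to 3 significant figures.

3.25 atm

Directly: P = ρgh.
ρ = 539 lb/ft³ = 8634 kg/m³; h = 153 in = 3.886 m; g = 9.810 m/s².
P = 3.292×10^5 Pa
3.292×10^5 Pa × (1 atm / 1.013×10^5 Pa) = 3.249 atm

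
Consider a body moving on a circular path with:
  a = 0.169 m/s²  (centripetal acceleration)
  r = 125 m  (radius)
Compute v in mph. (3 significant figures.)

Rearranging a = v²/r for v: v = √(a·r).
a = 0.169 m/s²; r = 125 m.
v = 4.596 m/s
4.596 m/s × (1 mph / 0.4470 m/s) = 10.28 mph

10.3 mph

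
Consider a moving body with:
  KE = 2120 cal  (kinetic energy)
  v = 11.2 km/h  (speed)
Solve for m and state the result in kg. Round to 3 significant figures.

1830 kg

Rearranging: m = 2·KE/v².
KE = 2120 cal = 8870 J; v = 11.2 km/h = 3.111 m/s.
m = 1833 kg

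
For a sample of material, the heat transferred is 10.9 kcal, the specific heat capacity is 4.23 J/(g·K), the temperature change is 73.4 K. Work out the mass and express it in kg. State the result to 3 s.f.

Solving Q = m·c·ΔT for m: m = Q/(c·ΔT).
Q = 10.9 kcal = 45606 J; c = 4.23 J/(g·K) = 4230 J/(kg·K); ΔT = 73.4 K.
m = 0.1469 kg

0.147 kg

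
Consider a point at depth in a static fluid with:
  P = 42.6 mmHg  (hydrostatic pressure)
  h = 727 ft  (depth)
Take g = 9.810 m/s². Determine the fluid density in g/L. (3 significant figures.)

2.61 g/L

Solving P = ρ·g·h for ρ: ρ = P/(g·h).
P = 42.6 mmHg = 5680 Pa; h = 727 ft = 221.6 m; g = 9.810 m/s².
ρ = 2.613 kg/m³
Since 1 g/L = 1 kg/m³, 2.613 g/L.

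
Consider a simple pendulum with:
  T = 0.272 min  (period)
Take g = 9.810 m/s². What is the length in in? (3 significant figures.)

Rearranging: L = g·(T/2π)².
T = 0.272 min = 16.32 s; g = 9.810 m/s².
L = 66.18 m
66.18 m × (1 in / 0.02540 m) = 2606 in

2610 in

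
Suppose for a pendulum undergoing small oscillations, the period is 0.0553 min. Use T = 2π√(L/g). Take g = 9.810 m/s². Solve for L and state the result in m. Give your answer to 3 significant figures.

Rearranging T = 2π√(L/g) for L: L = g·(T/2π)².
T = 0.0553 min = 3.318 s; g = 9.810 m/s².
L = 2.736 m

2.74 m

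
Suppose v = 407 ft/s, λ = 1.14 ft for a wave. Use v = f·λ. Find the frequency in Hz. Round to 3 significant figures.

357 Hz

Rearranging v = f·λ for f: f = v/λ.
v = 407 ft/s = 124.1 m/s; λ = 1.14 ft = 0.3475 m.
f = 357.0 Hz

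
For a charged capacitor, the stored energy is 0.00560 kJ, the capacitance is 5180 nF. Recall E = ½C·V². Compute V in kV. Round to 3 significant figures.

Solving E = ½C·V² for V: V = √(2E/C).
E = 0.00560 kJ = 5.600 J; C = 5180 nF = 5.180×10^-6 F.
V = 1470 V
1470 V × (1 kV / 1000 V) = 1.470 kV

1.47 kV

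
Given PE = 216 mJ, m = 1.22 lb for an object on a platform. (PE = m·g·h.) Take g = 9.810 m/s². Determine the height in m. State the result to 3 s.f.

0.0398 m

Rearranging: h = PE/(m·g).
PE = 216 mJ = 0.2160 J; m = 1.22 lb = 0.5534 kg; g = 9.810 m/s².
h = 0.03979 m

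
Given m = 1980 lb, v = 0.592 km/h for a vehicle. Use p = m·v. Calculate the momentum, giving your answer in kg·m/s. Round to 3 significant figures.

148 kg·m/s

Directly: p = mv.
m = 1980 lb = 898.1 kg; v = 0.592 km/h = 0.1644 m/s.
p = 147.7 kg·m/s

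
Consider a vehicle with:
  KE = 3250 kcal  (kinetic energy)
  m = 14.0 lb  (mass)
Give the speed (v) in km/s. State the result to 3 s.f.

Solving KE = ½mv² for v: v = √(2·KE/m).
KE = 3250 kcal = 1.360×10^7 J; m = 14.0 lb = 6.350 kg.
v = 2069 m/s
2069 m/s × (1 km/s / 1000 m/s) = 2.069 km/s

2.07 km/s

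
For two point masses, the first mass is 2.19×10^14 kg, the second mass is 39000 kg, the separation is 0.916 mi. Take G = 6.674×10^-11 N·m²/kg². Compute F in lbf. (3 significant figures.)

59.0 lbf

From Newton's law of gravitation: F = Gm₁m₂/r².
m₁ = 2.19×10^14 kg; m₂ = 39000 kg; r = 0.916 mi = 1474 m; G = 6.674×10^-11 N·m²/kg².
F = 262.3 N  (the unit combination reduces to kg·m/s² = N)
262.3 N × (1 lbf / 4.448 N) = 58.97 lbf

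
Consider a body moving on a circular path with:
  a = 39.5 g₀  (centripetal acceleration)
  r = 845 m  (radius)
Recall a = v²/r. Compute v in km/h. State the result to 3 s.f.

Rearranging a = v²/r for v: v = √(a·r).
a = 39.5 g₀ = 387.4 m/s²; r = 845 m.
v = 572.1 m/s
572.1 m/s × (1 km/h / 0.2778 m/s) = 2060 km/h

2060 km/h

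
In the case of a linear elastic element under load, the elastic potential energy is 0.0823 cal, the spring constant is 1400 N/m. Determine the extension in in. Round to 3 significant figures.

Rearranging: x = √(2U/k).
U = 0.0823 cal = 0.3443 J; k = 1400 N/m.
x = 0.02218 m
0.02218 m × (1 in / 0.02540 m) = 0.8732 in

0.873 in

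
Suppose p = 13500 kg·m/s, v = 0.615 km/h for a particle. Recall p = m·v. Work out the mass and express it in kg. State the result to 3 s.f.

79000 kg

Rearranging p = m·v for m: m = p/v.
p = 13500 kg·m/s; v = 0.615 km/h = 0.1708 m/s.
m = 79024 kg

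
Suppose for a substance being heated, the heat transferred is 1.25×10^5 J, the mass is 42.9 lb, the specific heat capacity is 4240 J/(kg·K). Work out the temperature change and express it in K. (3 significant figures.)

1.52 K

Solving Q = m·c·ΔT for ΔT: ΔT = Q/(m·c).
Q = 1.25×10^5 J; m = 42.9 lb = 19.46 kg; c = 4240 J/(kg·K).
ΔT = 1.515 K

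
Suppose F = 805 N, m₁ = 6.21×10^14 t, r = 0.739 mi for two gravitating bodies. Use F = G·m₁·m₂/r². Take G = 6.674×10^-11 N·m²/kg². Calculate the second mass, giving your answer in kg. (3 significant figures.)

27.5 kg

From Newton's law of gravitation: m₂ = F·r²/(G·m₁).
F = 805 N; m₁ = 6.21×10^14 t = 6.210×10^17 kg; r = 0.739 mi = 1189 m; G = 6.674×10^-11 N·m²/kg².
m₂ = 27.47 kg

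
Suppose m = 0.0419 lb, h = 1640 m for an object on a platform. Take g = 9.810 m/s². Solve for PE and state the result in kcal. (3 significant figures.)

0.0731 kcal

Directly: PE = mgh.
m = 0.0419 lb = 0.01901 kg; h = 1640 m; g = 9.810 m/s².
PE = 305.8 J
305.8 J × (1 kcal / 4184 J) = 0.07308 kcal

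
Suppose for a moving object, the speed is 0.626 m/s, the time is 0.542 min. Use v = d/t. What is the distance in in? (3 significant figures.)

Rearranging: d = v·t.
v = 0.626 m/s; t = 0.542 min = 32.52 s.
d = 20.36 m
20.36 m × (1 in / 0.02540 m) = 801.5 in

801 in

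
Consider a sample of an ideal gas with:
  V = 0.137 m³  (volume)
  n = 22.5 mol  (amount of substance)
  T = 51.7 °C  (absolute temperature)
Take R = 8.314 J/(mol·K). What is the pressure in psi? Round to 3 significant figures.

64.3 psi

Directly: P = nRT/V.
V = 0.137 m³; n = 22.5 mol; T = 51.7 °C = 324.8 K; R = 8.314 J/(mol·K).
P = 4.436×10^5 Pa
4.436×10^5 Pa × (1 psi / 6895 Pa) = 64.33 psi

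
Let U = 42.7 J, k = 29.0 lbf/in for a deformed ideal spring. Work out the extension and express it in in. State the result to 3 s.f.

5.11 in

Solving U = ½k·x² for x: x = √(2U/k).
U = 42.7 J; k = 29.0 lbf/in = 5079 N/m.
x = 0.1297 m
0.1297 m × (1 in / 0.02540 m) = 5.105 in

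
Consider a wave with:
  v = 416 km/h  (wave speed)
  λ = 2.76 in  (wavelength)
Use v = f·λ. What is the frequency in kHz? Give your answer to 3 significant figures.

1.65 kHz

Rearranging: f = v/λ.
v = 416 km/h = 115.6 m/s; λ = 2.76 in = 0.07010 m.
f = 1648 Hz
1648 Hz × (1 kHz / 1000 Hz) = 1.648 kHz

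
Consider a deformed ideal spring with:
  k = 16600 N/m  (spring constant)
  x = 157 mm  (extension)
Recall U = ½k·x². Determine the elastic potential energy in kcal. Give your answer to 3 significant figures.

Directly: U = ½kx².
k = 16600 N/m; x = 157 mm = 0.1570 m.
U = 204.6 J
204.6 J × (1 kcal / 4184 J) = 0.04890 kcal

0.0489 kcal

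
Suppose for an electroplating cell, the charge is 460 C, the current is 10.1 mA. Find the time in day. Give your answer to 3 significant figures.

Solving q = I·t for t: t = q/I.
q = 460 C; I = 10.1 mA = 0.01010 A.
t = 45545 s
45545 s × (1 day / 86400 s) = 0.5271 day

0.527 day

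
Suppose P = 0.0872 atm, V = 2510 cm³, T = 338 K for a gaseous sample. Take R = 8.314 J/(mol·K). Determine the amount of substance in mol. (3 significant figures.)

0.00789 mol

From the ideal-gas law: n = PV/(RT).
P = 0.0872 atm = 8836 Pa; V = 2510 cm³ = 0.002510 m³; T = 338 K; R = 8.314 J/(mol·K).
n = 0.007892 mol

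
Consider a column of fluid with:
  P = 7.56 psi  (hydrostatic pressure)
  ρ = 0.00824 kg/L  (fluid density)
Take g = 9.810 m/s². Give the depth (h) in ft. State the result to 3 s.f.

Solving P = ρ·g·h for h: h = P/(ρ·g).
P = 7.56 psi = 52124 Pa; ρ = 0.00824 kg/L = 8.240 kg/m³; g = 9.810 m/s².
h = 644.8 m
644.8 m × (1 ft / 0.3048 m) = 2116 ft

2120 ft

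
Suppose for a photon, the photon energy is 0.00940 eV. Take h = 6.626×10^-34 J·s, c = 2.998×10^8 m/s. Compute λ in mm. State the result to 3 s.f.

0.132 mm

Rearranging: λ = hc/E.
E = 0.00940 eV = 1.506×10^-21 J; h = 6.626×10^-34 J·s; c = 2.998×10^8 m/s.
λ = 1.319×10^-4 m
1.319×10^-4 m × (1 mm / 0.001000 m) = 0.1319 mm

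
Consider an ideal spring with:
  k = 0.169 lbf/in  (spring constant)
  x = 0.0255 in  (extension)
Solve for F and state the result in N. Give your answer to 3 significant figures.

0.0192 N

From Hooke's law: F = kx.
k = 0.169 lbf/in = 29.60 N/m; x = 0.0255 in = 6.477×10^-4 m.
F = 0.01917 N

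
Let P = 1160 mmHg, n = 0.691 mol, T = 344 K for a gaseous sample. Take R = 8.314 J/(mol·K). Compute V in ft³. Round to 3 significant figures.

0.451 ft³

From the ideal-gas law: V = nRT/P.
P = 1160 mmHg = 1.547×10^5 Pa; n = 0.691 mol; T = 344 K; R = 8.314 J/(mol·K).
V = 0.01278 m³
0.01278 m³ × (1 ft³ / 0.02832 m³) = 0.4513 ft³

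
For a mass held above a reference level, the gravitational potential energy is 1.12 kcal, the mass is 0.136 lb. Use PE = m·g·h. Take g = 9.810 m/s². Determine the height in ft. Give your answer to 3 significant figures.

25400 ft

Rearranging: h = PE/(m·g).
PE = 1.12 kcal = 4686 J; m = 0.136 lb = 0.06169 kg; g = 9.810 m/s².
h = 7743 m
7743 m × (1 ft / 0.3048 m) = 25405 ft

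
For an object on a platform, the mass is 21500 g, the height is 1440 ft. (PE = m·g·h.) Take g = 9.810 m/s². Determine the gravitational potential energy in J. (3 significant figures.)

92600 J

PE is given directly by: PE = mgh.
m = 21500 g = 21.50 kg; h = 1440 ft = 438.9 m; g = 9.810 m/s².
PE = 92573 J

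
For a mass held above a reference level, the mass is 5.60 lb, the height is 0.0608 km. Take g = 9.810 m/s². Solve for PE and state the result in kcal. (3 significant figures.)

Directly: PE = mgh.
m = 5.60 lb = 2.540 kg; h = 0.0608 km = 60.80 m; g = 9.810 m/s².
PE = 1515 J
1515 J × (1 kcal / 4184 J) = 0.3621 kcal

0.362 kcal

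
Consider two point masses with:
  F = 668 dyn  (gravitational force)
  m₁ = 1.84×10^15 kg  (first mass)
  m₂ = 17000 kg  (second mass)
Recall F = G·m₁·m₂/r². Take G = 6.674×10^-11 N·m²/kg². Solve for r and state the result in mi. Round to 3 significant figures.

347 mi

From Newton's law of gravitation: r = √(G·m₁m₂/F).
F = 668 dyn = 0.006680 N; m₁ = 1.84×10^15 kg; m₂ = 17000 kg; G = 6.674×10^-11 N·m²/kg².
r = 5.590×10^5 m
5.590×10^5 m × (1 mi / 1609 m) = 347.4 mi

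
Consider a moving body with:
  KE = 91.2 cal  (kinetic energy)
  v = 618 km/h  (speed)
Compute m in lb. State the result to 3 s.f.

Rearranging KE = ½mv² for m: m = 2·KE/v².
KE = 91.2 cal = 381.6 J; v = 618 km/h = 171.7 m/s.
m = 0.02590 kg
0.02590 kg × (1 lb / 0.4536 kg) = 0.05709 lb

0.0571 lb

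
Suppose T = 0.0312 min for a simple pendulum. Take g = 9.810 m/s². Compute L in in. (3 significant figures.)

34.3 in

Solving T = 2π√(L/g) for L: L = g·(T/2π)².
T = 0.0312 min = 1.872 s; g = 9.810 m/s².
L = 0.8708 m
0.8708 m × (1 in / 0.02540 m) = 34.28 in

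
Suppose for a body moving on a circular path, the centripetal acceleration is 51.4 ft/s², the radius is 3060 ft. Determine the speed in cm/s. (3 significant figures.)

Solving a = v²/r for v: v = √(a·r).
a = 51.4 ft/s² = 15.67 m/s²; r = 3060 ft = 932.7 m.
v = 120.9 m/s
120.9 m/s × (1 cm/s / 0.01000 m/s) = 12088 cm/s

12100 cm/s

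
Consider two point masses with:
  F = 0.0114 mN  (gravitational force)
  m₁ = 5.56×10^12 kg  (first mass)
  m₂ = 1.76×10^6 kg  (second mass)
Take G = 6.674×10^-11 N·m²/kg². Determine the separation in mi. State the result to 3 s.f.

From Newton's law of gravitation: r = √(G·m₁m₂/F).
F = 0.0114 mN = 1.140×10^-5 N; m₁ = 5.56×10^12 kg; m₂ = 1.76×10^6 kg; G = 6.674×10^-11 N·m²/kg².
r = 7.569×10^6 m
7.569×10^6 m × (1 mi / 1609 m) = 4703 mi

4700 mi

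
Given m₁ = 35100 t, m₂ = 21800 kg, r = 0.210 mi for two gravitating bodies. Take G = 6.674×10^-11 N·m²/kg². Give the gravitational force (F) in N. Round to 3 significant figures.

Directly: F = Gm₁m₂/r².
m₁ = 35100 t = 3.510×10^7 kg; m₂ = 21800 kg; r = 0.210 mi = 338.0 m; G = 6.674×10^-11 N·m²/kg².
F = 4.471×10^-4 N

4.47×10^-4 N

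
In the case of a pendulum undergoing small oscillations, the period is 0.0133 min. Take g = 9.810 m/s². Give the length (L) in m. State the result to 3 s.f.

0.158 m

Rearranging: L = g·(T/2π)².
T = 0.0133 min = 0.7980 s; g = 9.810 m/s².
L = 0.1582 m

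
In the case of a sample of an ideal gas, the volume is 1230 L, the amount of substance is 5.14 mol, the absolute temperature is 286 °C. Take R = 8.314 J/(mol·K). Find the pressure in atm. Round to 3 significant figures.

0.192 atm

P is given directly by: P = nRT/V.
V = 1230 L = 1.230 m³; n = 5.14 mol; T = 286 °C = 559.1 K; R = 8.314 J/(mol·K).
P = 19427 Pa
19427 Pa × (1 atm / 1.013×10^5 Pa) = 0.1917 atm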